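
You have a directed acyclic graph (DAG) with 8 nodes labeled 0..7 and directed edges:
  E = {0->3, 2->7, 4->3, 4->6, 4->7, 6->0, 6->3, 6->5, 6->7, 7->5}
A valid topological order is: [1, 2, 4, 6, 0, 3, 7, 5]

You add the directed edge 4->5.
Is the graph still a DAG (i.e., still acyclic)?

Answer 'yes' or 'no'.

Given toposort: [1, 2, 4, 6, 0, 3, 7, 5]
Position of 4: index 2; position of 5: index 7
New edge 4->5: forward
Forward edge: respects the existing order. Still a DAG, same toposort still valid.
Still a DAG? yes

Answer: yes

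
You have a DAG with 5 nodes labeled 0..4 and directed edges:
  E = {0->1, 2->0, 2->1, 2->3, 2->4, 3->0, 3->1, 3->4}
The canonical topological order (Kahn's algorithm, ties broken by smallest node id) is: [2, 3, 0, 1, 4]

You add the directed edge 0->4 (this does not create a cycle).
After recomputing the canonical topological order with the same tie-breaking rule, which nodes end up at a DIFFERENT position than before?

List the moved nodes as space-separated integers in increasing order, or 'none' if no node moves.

Old toposort: [2, 3, 0, 1, 4]
Added edge 0->4
Recompute Kahn (smallest-id tiebreak):
  initial in-degrees: [2, 3, 0, 1, 3]
  ready (indeg=0): [2]
  pop 2: indeg[0]->1; indeg[1]->2; indeg[3]->0; indeg[4]->2 | ready=[3] | order so far=[2]
  pop 3: indeg[0]->0; indeg[1]->1; indeg[4]->1 | ready=[0] | order so far=[2, 3]
  pop 0: indeg[1]->0; indeg[4]->0 | ready=[1, 4] | order so far=[2, 3, 0]
  pop 1: no out-edges | ready=[4] | order so far=[2, 3, 0, 1]
  pop 4: no out-edges | ready=[] | order so far=[2, 3, 0, 1, 4]
New canonical toposort: [2, 3, 0, 1, 4]
Compare positions:
  Node 0: index 2 -> 2 (same)
  Node 1: index 3 -> 3 (same)
  Node 2: index 0 -> 0 (same)
  Node 3: index 1 -> 1 (same)
  Node 4: index 4 -> 4 (same)
Nodes that changed position: none

Answer: none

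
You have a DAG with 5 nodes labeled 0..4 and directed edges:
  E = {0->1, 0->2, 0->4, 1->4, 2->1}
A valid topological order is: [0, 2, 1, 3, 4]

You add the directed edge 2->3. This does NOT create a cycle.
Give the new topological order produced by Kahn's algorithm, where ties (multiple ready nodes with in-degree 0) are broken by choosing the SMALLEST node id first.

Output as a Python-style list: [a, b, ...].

Old toposort: [0, 2, 1, 3, 4]
Added edge: 2->3
Position of 2 (1) < position of 3 (3). Old order still valid.
Run Kahn's algorithm (break ties by smallest node id):
  initial in-degrees: [0, 2, 1, 1, 2]
  ready (indeg=0): [0]
  pop 0: indeg[1]->1; indeg[2]->0; indeg[4]->1 | ready=[2] | order so far=[0]
  pop 2: indeg[1]->0; indeg[3]->0 | ready=[1, 3] | order so far=[0, 2]
  pop 1: indeg[4]->0 | ready=[3, 4] | order so far=[0, 2, 1]
  pop 3: no out-edges | ready=[4] | order so far=[0, 2, 1, 3]
  pop 4: no out-edges | ready=[] | order so far=[0, 2, 1, 3, 4]
  Result: [0, 2, 1, 3, 4]

Answer: [0, 2, 1, 3, 4]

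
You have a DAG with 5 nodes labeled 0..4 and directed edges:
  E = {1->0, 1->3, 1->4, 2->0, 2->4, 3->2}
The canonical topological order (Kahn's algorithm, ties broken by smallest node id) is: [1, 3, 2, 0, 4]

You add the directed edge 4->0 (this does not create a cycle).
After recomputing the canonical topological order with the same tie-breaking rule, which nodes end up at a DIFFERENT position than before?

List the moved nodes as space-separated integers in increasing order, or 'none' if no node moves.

Old toposort: [1, 3, 2, 0, 4]
Added edge 4->0
Recompute Kahn (smallest-id tiebreak):
  initial in-degrees: [3, 0, 1, 1, 2]
  ready (indeg=0): [1]
  pop 1: indeg[0]->2; indeg[3]->0; indeg[4]->1 | ready=[3] | order so far=[1]
  pop 3: indeg[2]->0 | ready=[2] | order so far=[1, 3]
  pop 2: indeg[0]->1; indeg[4]->0 | ready=[4] | order so far=[1, 3, 2]
  pop 4: indeg[0]->0 | ready=[0] | order so far=[1, 3, 2, 4]
  pop 0: no out-edges | ready=[] | order so far=[1, 3, 2, 4, 0]
New canonical toposort: [1, 3, 2, 4, 0]
Compare positions:
  Node 0: index 3 -> 4 (moved)
  Node 1: index 0 -> 0 (same)
  Node 2: index 2 -> 2 (same)
  Node 3: index 1 -> 1 (same)
  Node 4: index 4 -> 3 (moved)
Nodes that changed position: 0 4

Answer: 0 4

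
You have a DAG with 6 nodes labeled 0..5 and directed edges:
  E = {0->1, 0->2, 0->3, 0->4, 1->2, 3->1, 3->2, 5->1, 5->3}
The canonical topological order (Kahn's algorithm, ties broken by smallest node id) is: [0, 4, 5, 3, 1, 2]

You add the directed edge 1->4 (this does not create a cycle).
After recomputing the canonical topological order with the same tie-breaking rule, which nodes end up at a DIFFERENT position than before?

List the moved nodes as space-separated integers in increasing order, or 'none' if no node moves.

Old toposort: [0, 4, 5, 3, 1, 2]
Added edge 1->4
Recompute Kahn (smallest-id tiebreak):
  initial in-degrees: [0, 3, 3, 2, 2, 0]
  ready (indeg=0): [0, 5]
  pop 0: indeg[1]->2; indeg[2]->2; indeg[3]->1; indeg[4]->1 | ready=[5] | order so far=[0]
  pop 5: indeg[1]->1; indeg[3]->0 | ready=[3] | order so far=[0, 5]
  pop 3: indeg[1]->0; indeg[2]->1 | ready=[1] | order so far=[0, 5, 3]
  pop 1: indeg[2]->0; indeg[4]->0 | ready=[2, 4] | order so far=[0, 5, 3, 1]
  pop 2: no out-edges | ready=[4] | order so far=[0, 5, 3, 1, 2]
  pop 4: no out-edges | ready=[] | order so far=[0, 5, 3, 1, 2, 4]
New canonical toposort: [0, 5, 3, 1, 2, 4]
Compare positions:
  Node 0: index 0 -> 0 (same)
  Node 1: index 4 -> 3 (moved)
  Node 2: index 5 -> 4 (moved)
  Node 3: index 3 -> 2 (moved)
  Node 4: index 1 -> 5 (moved)
  Node 5: index 2 -> 1 (moved)
Nodes that changed position: 1 2 3 4 5

Answer: 1 2 3 4 5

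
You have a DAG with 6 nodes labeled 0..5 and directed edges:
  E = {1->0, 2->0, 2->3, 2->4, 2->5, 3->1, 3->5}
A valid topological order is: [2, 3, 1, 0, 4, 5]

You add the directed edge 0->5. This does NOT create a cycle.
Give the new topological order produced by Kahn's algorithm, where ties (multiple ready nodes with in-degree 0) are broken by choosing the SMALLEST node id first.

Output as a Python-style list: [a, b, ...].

Old toposort: [2, 3, 1, 0, 4, 5]
Added edge: 0->5
Position of 0 (3) < position of 5 (5). Old order still valid.
Run Kahn's algorithm (break ties by smallest node id):
  initial in-degrees: [2, 1, 0, 1, 1, 3]
  ready (indeg=0): [2]
  pop 2: indeg[0]->1; indeg[3]->0; indeg[4]->0; indeg[5]->2 | ready=[3, 4] | order so far=[2]
  pop 3: indeg[1]->0; indeg[5]->1 | ready=[1, 4] | order so far=[2, 3]
  pop 1: indeg[0]->0 | ready=[0, 4] | order so far=[2, 3, 1]
  pop 0: indeg[5]->0 | ready=[4, 5] | order so far=[2, 3, 1, 0]
  pop 4: no out-edges | ready=[5] | order so far=[2, 3, 1, 0, 4]
  pop 5: no out-edges | ready=[] | order so far=[2, 3, 1, 0, 4, 5]
  Result: [2, 3, 1, 0, 4, 5]

Answer: [2, 3, 1, 0, 4, 5]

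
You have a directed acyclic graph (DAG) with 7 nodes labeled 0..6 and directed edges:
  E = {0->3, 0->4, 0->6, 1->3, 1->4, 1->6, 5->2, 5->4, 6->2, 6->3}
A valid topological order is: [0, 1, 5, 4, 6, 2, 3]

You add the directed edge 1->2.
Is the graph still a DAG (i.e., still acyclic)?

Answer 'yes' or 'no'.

Answer: yes

Derivation:
Given toposort: [0, 1, 5, 4, 6, 2, 3]
Position of 1: index 1; position of 2: index 5
New edge 1->2: forward
Forward edge: respects the existing order. Still a DAG, same toposort still valid.
Still a DAG? yes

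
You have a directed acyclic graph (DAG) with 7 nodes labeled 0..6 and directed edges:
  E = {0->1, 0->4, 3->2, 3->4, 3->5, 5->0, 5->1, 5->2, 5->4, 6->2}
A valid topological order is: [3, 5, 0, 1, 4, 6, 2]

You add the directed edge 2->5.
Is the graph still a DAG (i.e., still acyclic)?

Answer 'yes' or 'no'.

Given toposort: [3, 5, 0, 1, 4, 6, 2]
Position of 2: index 6; position of 5: index 1
New edge 2->5: backward (u after v in old order)
Backward edge: old toposort is now invalid. Check if this creates a cycle.
Does 5 already reach 2? Reachable from 5: [0, 1, 2, 4, 5]. YES -> cycle!
Still a DAG? no

Answer: no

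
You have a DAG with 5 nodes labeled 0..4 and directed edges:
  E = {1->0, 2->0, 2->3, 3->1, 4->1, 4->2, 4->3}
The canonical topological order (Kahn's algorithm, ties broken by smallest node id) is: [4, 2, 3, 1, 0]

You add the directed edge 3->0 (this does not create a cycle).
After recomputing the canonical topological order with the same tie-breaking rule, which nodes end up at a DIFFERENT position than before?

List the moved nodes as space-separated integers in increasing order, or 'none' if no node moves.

Answer: none

Derivation:
Old toposort: [4, 2, 3, 1, 0]
Added edge 3->0
Recompute Kahn (smallest-id tiebreak):
  initial in-degrees: [3, 2, 1, 2, 0]
  ready (indeg=0): [4]
  pop 4: indeg[1]->1; indeg[2]->0; indeg[3]->1 | ready=[2] | order so far=[4]
  pop 2: indeg[0]->2; indeg[3]->0 | ready=[3] | order so far=[4, 2]
  pop 3: indeg[0]->1; indeg[1]->0 | ready=[1] | order so far=[4, 2, 3]
  pop 1: indeg[0]->0 | ready=[0] | order so far=[4, 2, 3, 1]
  pop 0: no out-edges | ready=[] | order so far=[4, 2, 3, 1, 0]
New canonical toposort: [4, 2, 3, 1, 0]
Compare positions:
  Node 0: index 4 -> 4 (same)
  Node 1: index 3 -> 3 (same)
  Node 2: index 1 -> 1 (same)
  Node 3: index 2 -> 2 (same)
  Node 4: index 0 -> 0 (same)
Nodes that changed position: none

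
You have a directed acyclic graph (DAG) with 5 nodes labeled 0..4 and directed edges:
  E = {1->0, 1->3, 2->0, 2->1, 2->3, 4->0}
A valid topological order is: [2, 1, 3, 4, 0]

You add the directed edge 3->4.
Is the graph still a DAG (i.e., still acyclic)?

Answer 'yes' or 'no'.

Given toposort: [2, 1, 3, 4, 0]
Position of 3: index 2; position of 4: index 3
New edge 3->4: forward
Forward edge: respects the existing order. Still a DAG, same toposort still valid.
Still a DAG? yes

Answer: yes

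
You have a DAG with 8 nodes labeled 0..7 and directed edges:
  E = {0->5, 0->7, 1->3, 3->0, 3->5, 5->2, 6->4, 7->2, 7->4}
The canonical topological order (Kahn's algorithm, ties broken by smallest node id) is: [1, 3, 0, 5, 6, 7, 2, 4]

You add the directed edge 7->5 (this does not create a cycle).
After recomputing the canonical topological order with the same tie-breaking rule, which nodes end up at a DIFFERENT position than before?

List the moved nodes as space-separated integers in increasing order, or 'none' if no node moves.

Old toposort: [1, 3, 0, 5, 6, 7, 2, 4]
Added edge 7->5
Recompute Kahn (smallest-id tiebreak):
  initial in-degrees: [1, 0, 2, 1, 2, 3, 0, 1]
  ready (indeg=0): [1, 6]
  pop 1: indeg[3]->0 | ready=[3, 6] | order so far=[1]
  pop 3: indeg[0]->0; indeg[5]->2 | ready=[0, 6] | order so far=[1, 3]
  pop 0: indeg[5]->1; indeg[7]->0 | ready=[6, 7] | order so far=[1, 3, 0]
  pop 6: indeg[4]->1 | ready=[7] | order so far=[1, 3, 0, 6]
  pop 7: indeg[2]->1; indeg[4]->0; indeg[5]->0 | ready=[4, 5] | order so far=[1, 3, 0, 6, 7]
  pop 4: no out-edges | ready=[5] | order so far=[1, 3, 0, 6, 7, 4]
  pop 5: indeg[2]->0 | ready=[2] | order so far=[1, 3, 0, 6, 7, 4, 5]
  pop 2: no out-edges | ready=[] | order so far=[1, 3, 0, 6, 7, 4, 5, 2]
New canonical toposort: [1, 3, 0, 6, 7, 4, 5, 2]
Compare positions:
  Node 0: index 2 -> 2 (same)
  Node 1: index 0 -> 0 (same)
  Node 2: index 6 -> 7 (moved)
  Node 3: index 1 -> 1 (same)
  Node 4: index 7 -> 5 (moved)
  Node 5: index 3 -> 6 (moved)
  Node 6: index 4 -> 3 (moved)
  Node 7: index 5 -> 4 (moved)
Nodes that changed position: 2 4 5 6 7

Answer: 2 4 5 6 7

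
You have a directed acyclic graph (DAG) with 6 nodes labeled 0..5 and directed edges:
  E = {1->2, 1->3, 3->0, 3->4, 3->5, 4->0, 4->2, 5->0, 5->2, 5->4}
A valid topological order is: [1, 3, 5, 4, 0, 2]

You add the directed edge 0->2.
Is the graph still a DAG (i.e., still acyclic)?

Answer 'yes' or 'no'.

Answer: yes

Derivation:
Given toposort: [1, 3, 5, 4, 0, 2]
Position of 0: index 4; position of 2: index 5
New edge 0->2: forward
Forward edge: respects the existing order. Still a DAG, same toposort still valid.
Still a DAG? yes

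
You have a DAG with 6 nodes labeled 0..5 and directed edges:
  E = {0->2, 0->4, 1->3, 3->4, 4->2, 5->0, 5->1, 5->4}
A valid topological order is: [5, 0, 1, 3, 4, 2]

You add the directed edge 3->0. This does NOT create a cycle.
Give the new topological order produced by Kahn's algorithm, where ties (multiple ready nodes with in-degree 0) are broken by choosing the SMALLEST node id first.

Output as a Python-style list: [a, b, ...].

Old toposort: [5, 0, 1, 3, 4, 2]
Added edge: 3->0
Position of 3 (3) > position of 0 (1). Must reorder: 3 must now come before 0.
Run Kahn's algorithm (break ties by smallest node id):
  initial in-degrees: [2, 1, 2, 1, 3, 0]
  ready (indeg=0): [5]
  pop 5: indeg[0]->1; indeg[1]->0; indeg[4]->2 | ready=[1] | order so far=[5]
  pop 1: indeg[3]->0 | ready=[3] | order so far=[5, 1]
  pop 3: indeg[0]->0; indeg[4]->1 | ready=[0] | order so far=[5, 1, 3]
  pop 0: indeg[2]->1; indeg[4]->0 | ready=[4] | order so far=[5, 1, 3, 0]
  pop 4: indeg[2]->0 | ready=[2] | order so far=[5, 1, 3, 0, 4]
  pop 2: no out-edges | ready=[] | order so far=[5, 1, 3, 0, 4, 2]
  Result: [5, 1, 3, 0, 4, 2]

Answer: [5, 1, 3, 0, 4, 2]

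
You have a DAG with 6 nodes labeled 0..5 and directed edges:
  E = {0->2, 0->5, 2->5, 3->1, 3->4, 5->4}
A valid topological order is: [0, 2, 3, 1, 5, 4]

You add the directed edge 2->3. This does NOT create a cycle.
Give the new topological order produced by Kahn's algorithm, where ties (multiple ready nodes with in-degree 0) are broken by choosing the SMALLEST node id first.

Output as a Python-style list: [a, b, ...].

Answer: [0, 2, 3, 1, 5, 4]

Derivation:
Old toposort: [0, 2, 3, 1, 5, 4]
Added edge: 2->3
Position of 2 (1) < position of 3 (2). Old order still valid.
Run Kahn's algorithm (break ties by smallest node id):
  initial in-degrees: [0, 1, 1, 1, 2, 2]
  ready (indeg=0): [0]
  pop 0: indeg[2]->0; indeg[5]->1 | ready=[2] | order so far=[0]
  pop 2: indeg[3]->0; indeg[5]->0 | ready=[3, 5] | order so far=[0, 2]
  pop 3: indeg[1]->0; indeg[4]->1 | ready=[1, 5] | order so far=[0, 2, 3]
  pop 1: no out-edges | ready=[5] | order so far=[0, 2, 3, 1]
  pop 5: indeg[4]->0 | ready=[4] | order so far=[0, 2, 3, 1, 5]
  pop 4: no out-edges | ready=[] | order so far=[0, 2, 3, 1, 5, 4]
  Result: [0, 2, 3, 1, 5, 4]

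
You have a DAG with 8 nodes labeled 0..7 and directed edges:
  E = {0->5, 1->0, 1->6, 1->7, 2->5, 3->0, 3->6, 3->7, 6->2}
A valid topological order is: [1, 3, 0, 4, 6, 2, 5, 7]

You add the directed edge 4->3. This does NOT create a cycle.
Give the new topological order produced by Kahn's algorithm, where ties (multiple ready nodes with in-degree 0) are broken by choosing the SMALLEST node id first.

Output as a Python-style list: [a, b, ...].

Answer: [1, 4, 3, 0, 6, 2, 5, 7]

Derivation:
Old toposort: [1, 3, 0, 4, 6, 2, 5, 7]
Added edge: 4->3
Position of 4 (3) > position of 3 (1). Must reorder: 4 must now come before 3.
Run Kahn's algorithm (break ties by smallest node id):
  initial in-degrees: [2, 0, 1, 1, 0, 2, 2, 2]
  ready (indeg=0): [1, 4]
  pop 1: indeg[0]->1; indeg[6]->1; indeg[7]->1 | ready=[4] | order so far=[1]
  pop 4: indeg[3]->0 | ready=[3] | order so far=[1, 4]
  pop 3: indeg[0]->0; indeg[6]->0; indeg[7]->0 | ready=[0, 6, 7] | order so far=[1, 4, 3]
  pop 0: indeg[5]->1 | ready=[6, 7] | order so far=[1, 4, 3, 0]
  pop 6: indeg[2]->0 | ready=[2, 7] | order so far=[1, 4, 3, 0, 6]
  pop 2: indeg[5]->0 | ready=[5, 7] | order so far=[1, 4, 3, 0, 6, 2]
  pop 5: no out-edges | ready=[7] | order so far=[1, 4, 3, 0, 6, 2, 5]
  pop 7: no out-edges | ready=[] | order so far=[1, 4, 3, 0, 6, 2, 5, 7]
  Result: [1, 4, 3, 0, 6, 2, 5, 7]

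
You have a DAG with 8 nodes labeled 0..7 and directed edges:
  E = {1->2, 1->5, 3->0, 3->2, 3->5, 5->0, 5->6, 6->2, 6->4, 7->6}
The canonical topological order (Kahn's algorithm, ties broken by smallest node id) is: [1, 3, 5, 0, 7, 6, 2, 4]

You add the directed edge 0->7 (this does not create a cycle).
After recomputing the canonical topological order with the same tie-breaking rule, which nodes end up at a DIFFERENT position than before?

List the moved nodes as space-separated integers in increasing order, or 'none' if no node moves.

Answer: none

Derivation:
Old toposort: [1, 3, 5, 0, 7, 6, 2, 4]
Added edge 0->7
Recompute Kahn (smallest-id tiebreak):
  initial in-degrees: [2, 0, 3, 0, 1, 2, 2, 1]
  ready (indeg=0): [1, 3]
  pop 1: indeg[2]->2; indeg[5]->1 | ready=[3] | order so far=[1]
  pop 3: indeg[0]->1; indeg[2]->1; indeg[5]->0 | ready=[5] | order so far=[1, 3]
  pop 5: indeg[0]->0; indeg[6]->1 | ready=[0] | order so far=[1, 3, 5]
  pop 0: indeg[7]->0 | ready=[7] | order so far=[1, 3, 5, 0]
  pop 7: indeg[6]->0 | ready=[6] | order so far=[1, 3, 5, 0, 7]
  pop 6: indeg[2]->0; indeg[4]->0 | ready=[2, 4] | order so far=[1, 3, 5, 0, 7, 6]
  pop 2: no out-edges | ready=[4] | order so far=[1, 3, 5, 0, 7, 6, 2]
  pop 4: no out-edges | ready=[] | order so far=[1, 3, 5, 0, 7, 6, 2, 4]
New canonical toposort: [1, 3, 5, 0, 7, 6, 2, 4]
Compare positions:
  Node 0: index 3 -> 3 (same)
  Node 1: index 0 -> 0 (same)
  Node 2: index 6 -> 6 (same)
  Node 3: index 1 -> 1 (same)
  Node 4: index 7 -> 7 (same)
  Node 5: index 2 -> 2 (same)
  Node 6: index 5 -> 5 (same)
  Node 7: index 4 -> 4 (same)
Nodes that changed position: none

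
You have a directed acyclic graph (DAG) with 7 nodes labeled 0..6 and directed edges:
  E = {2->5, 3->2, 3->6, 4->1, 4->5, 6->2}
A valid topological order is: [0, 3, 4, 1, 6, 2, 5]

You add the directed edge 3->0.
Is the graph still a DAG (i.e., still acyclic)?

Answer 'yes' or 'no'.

Answer: yes

Derivation:
Given toposort: [0, 3, 4, 1, 6, 2, 5]
Position of 3: index 1; position of 0: index 0
New edge 3->0: backward (u after v in old order)
Backward edge: old toposort is now invalid. Check if this creates a cycle.
Does 0 already reach 3? Reachable from 0: [0]. NO -> still a DAG (reorder needed).
Still a DAG? yes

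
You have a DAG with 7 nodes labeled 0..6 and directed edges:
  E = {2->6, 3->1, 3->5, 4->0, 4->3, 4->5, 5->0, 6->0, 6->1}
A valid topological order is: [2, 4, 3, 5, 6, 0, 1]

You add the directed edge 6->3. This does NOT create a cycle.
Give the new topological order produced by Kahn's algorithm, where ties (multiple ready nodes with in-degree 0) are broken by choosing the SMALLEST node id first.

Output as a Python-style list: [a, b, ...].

Answer: [2, 4, 6, 3, 1, 5, 0]

Derivation:
Old toposort: [2, 4, 3, 5, 6, 0, 1]
Added edge: 6->3
Position of 6 (4) > position of 3 (2). Must reorder: 6 must now come before 3.
Run Kahn's algorithm (break ties by smallest node id):
  initial in-degrees: [3, 2, 0, 2, 0, 2, 1]
  ready (indeg=0): [2, 4]
  pop 2: indeg[6]->0 | ready=[4, 6] | order so far=[2]
  pop 4: indeg[0]->2; indeg[3]->1; indeg[5]->1 | ready=[6] | order so far=[2, 4]
  pop 6: indeg[0]->1; indeg[1]->1; indeg[3]->0 | ready=[3] | order so far=[2, 4, 6]
  pop 3: indeg[1]->0; indeg[5]->0 | ready=[1, 5] | order so far=[2, 4, 6, 3]
  pop 1: no out-edges | ready=[5] | order so far=[2, 4, 6, 3, 1]
  pop 5: indeg[0]->0 | ready=[0] | order so far=[2, 4, 6, 3, 1, 5]
  pop 0: no out-edges | ready=[] | order so far=[2, 4, 6, 3, 1, 5, 0]
  Result: [2, 4, 6, 3, 1, 5, 0]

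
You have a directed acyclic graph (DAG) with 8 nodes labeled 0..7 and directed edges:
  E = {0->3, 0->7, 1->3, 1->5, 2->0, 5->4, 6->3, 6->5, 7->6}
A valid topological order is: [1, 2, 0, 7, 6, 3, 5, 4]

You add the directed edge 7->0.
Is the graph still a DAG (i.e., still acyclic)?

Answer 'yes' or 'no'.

Answer: no

Derivation:
Given toposort: [1, 2, 0, 7, 6, 3, 5, 4]
Position of 7: index 3; position of 0: index 2
New edge 7->0: backward (u after v in old order)
Backward edge: old toposort is now invalid. Check if this creates a cycle.
Does 0 already reach 7? Reachable from 0: [0, 3, 4, 5, 6, 7]. YES -> cycle!
Still a DAG? no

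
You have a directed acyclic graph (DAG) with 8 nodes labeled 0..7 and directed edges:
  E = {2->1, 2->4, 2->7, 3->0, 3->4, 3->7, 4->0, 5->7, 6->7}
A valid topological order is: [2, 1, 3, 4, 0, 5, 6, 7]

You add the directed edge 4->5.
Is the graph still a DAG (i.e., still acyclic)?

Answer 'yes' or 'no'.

Answer: yes

Derivation:
Given toposort: [2, 1, 3, 4, 0, 5, 6, 7]
Position of 4: index 3; position of 5: index 5
New edge 4->5: forward
Forward edge: respects the existing order. Still a DAG, same toposort still valid.
Still a DAG? yes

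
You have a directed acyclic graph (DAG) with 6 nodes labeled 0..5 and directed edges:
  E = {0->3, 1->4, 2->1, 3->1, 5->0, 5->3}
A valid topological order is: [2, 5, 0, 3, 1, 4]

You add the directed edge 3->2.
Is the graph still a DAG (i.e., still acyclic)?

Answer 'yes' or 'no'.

Given toposort: [2, 5, 0, 3, 1, 4]
Position of 3: index 3; position of 2: index 0
New edge 3->2: backward (u after v in old order)
Backward edge: old toposort is now invalid. Check if this creates a cycle.
Does 2 already reach 3? Reachable from 2: [1, 2, 4]. NO -> still a DAG (reorder needed).
Still a DAG? yes

Answer: yes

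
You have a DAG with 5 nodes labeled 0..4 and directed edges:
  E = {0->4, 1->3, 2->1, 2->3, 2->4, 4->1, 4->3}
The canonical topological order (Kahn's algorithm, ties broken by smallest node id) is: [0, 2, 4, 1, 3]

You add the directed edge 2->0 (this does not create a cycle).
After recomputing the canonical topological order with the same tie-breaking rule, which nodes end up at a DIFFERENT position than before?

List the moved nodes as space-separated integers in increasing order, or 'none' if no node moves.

Old toposort: [0, 2, 4, 1, 3]
Added edge 2->0
Recompute Kahn (smallest-id tiebreak):
  initial in-degrees: [1, 2, 0, 3, 2]
  ready (indeg=0): [2]
  pop 2: indeg[0]->0; indeg[1]->1; indeg[3]->2; indeg[4]->1 | ready=[0] | order so far=[2]
  pop 0: indeg[4]->0 | ready=[4] | order so far=[2, 0]
  pop 4: indeg[1]->0; indeg[3]->1 | ready=[1] | order so far=[2, 0, 4]
  pop 1: indeg[3]->0 | ready=[3] | order so far=[2, 0, 4, 1]
  pop 3: no out-edges | ready=[] | order so far=[2, 0, 4, 1, 3]
New canonical toposort: [2, 0, 4, 1, 3]
Compare positions:
  Node 0: index 0 -> 1 (moved)
  Node 1: index 3 -> 3 (same)
  Node 2: index 1 -> 0 (moved)
  Node 3: index 4 -> 4 (same)
  Node 4: index 2 -> 2 (same)
Nodes that changed position: 0 2

Answer: 0 2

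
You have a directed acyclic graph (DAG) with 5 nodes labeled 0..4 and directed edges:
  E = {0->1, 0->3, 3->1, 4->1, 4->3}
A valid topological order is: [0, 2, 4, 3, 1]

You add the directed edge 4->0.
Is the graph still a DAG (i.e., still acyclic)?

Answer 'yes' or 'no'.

Answer: yes

Derivation:
Given toposort: [0, 2, 4, 3, 1]
Position of 4: index 2; position of 0: index 0
New edge 4->0: backward (u after v in old order)
Backward edge: old toposort is now invalid. Check if this creates a cycle.
Does 0 already reach 4? Reachable from 0: [0, 1, 3]. NO -> still a DAG (reorder needed).
Still a DAG? yes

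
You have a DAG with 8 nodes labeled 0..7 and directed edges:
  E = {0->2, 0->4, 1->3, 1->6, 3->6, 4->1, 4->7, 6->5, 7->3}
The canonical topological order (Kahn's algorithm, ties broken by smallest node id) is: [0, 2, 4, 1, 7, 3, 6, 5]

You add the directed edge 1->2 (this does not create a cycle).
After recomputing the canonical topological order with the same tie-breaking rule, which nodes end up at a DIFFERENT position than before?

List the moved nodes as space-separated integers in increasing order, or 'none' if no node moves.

Old toposort: [0, 2, 4, 1, 7, 3, 6, 5]
Added edge 1->2
Recompute Kahn (smallest-id tiebreak):
  initial in-degrees: [0, 1, 2, 2, 1, 1, 2, 1]
  ready (indeg=0): [0]
  pop 0: indeg[2]->1; indeg[4]->0 | ready=[4] | order so far=[0]
  pop 4: indeg[1]->0; indeg[7]->0 | ready=[1, 7] | order so far=[0, 4]
  pop 1: indeg[2]->0; indeg[3]->1; indeg[6]->1 | ready=[2, 7] | order so far=[0, 4, 1]
  pop 2: no out-edges | ready=[7] | order so far=[0, 4, 1, 2]
  pop 7: indeg[3]->0 | ready=[3] | order so far=[0, 4, 1, 2, 7]
  pop 3: indeg[6]->0 | ready=[6] | order so far=[0, 4, 1, 2, 7, 3]
  pop 6: indeg[5]->0 | ready=[5] | order so far=[0, 4, 1, 2, 7, 3, 6]
  pop 5: no out-edges | ready=[] | order so far=[0, 4, 1, 2, 7, 3, 6, 5]
New canonical toposort: [0, 4, 1, 2, 7, 3, 6, 5]
Compare positions:
  Node 0: index 0 -> 0 (same)
  Node 1: index 3 -> 2 (moved)
  Node 2: index 1 -> 3 (moved)
  Node 3: index 5 -> 5 (same)
  Node 4: index 2 -> 1 (moved)
  Node 5: index 7 -> 7 (same)
  Node 6: index 6 -> 6 (same)
  Node 7: index 4 -> 4 (same)
Nodes that changed position: 1 2 4

Answer: 1 2 4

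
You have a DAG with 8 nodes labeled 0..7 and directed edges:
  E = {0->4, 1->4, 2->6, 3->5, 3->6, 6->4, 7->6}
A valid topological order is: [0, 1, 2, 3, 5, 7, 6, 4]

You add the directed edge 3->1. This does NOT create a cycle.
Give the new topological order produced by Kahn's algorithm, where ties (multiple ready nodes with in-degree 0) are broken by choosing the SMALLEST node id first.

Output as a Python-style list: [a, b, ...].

Answer: [0, 2, 3, 1, 5, 7, 6, 4]

Derivation:
Old toposort: [0, 1, 2, 3, 5, 7, 6, 4]
Added edge: 3->1
Position of 3 (3) > position of 1 (1). Must reorder: 3 must now come before 1.
Run Kahn's algorithm (break ties by smallest node id):
  initial in-degrees: [0, 1, 0, 0, 3, 1, 3, 0]
  ready (indeg=0): [0, 2, 3, 7]
  pop 0: indeg[4]->2 | ready=[2, 3, 7] | order so far=[0]
  pop 2: indeg[6]->2 | ready=[3, 7] | order so far=[0, 2]
  pop 3: indeg[1]->0; indeg[5]->0; indeg[6]->1 | ready=[1, 5, 7] | order so far=[0, 2, 3]
  pop 1: indeg[4]->1 | ready=[5, 7] | order so far=[0, 2, 3, 1]
  pop 5: no out-edges | ready=[7] | order so far=[0, 2, 3, 1, 5]
  pop 7: indeg[6]->0 | ready=[6] | order so far=[0, 2, 3, 1, 5, 7]
  pop 6: indeg[4]->0 | ready=[4] | order so far=[0, 2, 3, 1, 5, 7, 6]
  pop 4: no out-edges | ready=[] | order so far=[0, 2, 3, 1, 5, 7, 6, 4]
  Result: [0, 2, 3, 1, 5, 7, 6, 4]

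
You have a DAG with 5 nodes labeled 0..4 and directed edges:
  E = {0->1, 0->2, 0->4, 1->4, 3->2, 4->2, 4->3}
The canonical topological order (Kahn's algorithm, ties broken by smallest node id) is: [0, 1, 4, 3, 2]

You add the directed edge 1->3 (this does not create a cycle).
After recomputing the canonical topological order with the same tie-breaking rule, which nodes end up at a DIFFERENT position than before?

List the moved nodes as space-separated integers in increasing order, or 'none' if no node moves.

Old toposort: [0, 1, 4, 3, 2]
Added edge 1->3
Recompute Kahn (smallest-id tiebreak):
  initial in-degrees: [0, 1, 3, 2, 2]
  ready (indeg=0): [0]
  pop 0: indeg[1]->0; indeg[2]->2; indeg[4]->1 | ready=[1] | order so far=[0]
  pop 1: indeg[3]->1; indeg[4]->0 | ready=[4] | order so far=[0, 1]
  pop 4: indeg[2]->1; indeg[3]->0 | ready=[3] | order so far=[0, 1, 4]
  pop 3: indeg[2]->0 | ready=[2] | order so far=[0, 1, 4, 3]
  pop 2: no out-edges | ready=[] | order so far=[0, 1, 4, 3, 2]
New canonical toposort: [0, 1, 4, 3, 2]
Compare positions:
  Node 0: index 0 -> 0 (same)
  Node 1: index 1 -> 1 (same)
  Node 2: index 4 -> 4 (same)
  Node 3: index 3 -> 3 (same)
  Node 4: index 2 -> 2 (same)
Nodes that changed position: none

Answer: none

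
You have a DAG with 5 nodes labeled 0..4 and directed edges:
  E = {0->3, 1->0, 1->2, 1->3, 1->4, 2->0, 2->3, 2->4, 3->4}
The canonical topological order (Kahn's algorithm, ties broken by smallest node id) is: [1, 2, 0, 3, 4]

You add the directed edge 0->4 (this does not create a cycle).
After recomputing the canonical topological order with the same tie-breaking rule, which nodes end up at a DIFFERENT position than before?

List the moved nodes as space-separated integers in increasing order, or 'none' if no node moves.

Old toposort: [1, 2, 0, 3, 4]
Added edge 0->4
Recompute Kahn (smallest-id tiebreak):
  initial in-degrees: [2, 0, 1, 3, 4]
  ready (indeg=0): [1]
  pop 1: indeg[0]->1; indeg[2]->0; indeg[3]->2; indeg[4]->3 | ready=[2] | order so far=[1]
  pop 2: indeg[0]->0; indeg[3]->1; indeg[4]->2 | ready=[0] | order so far=[1, 2]
  pop 0: indeg[3]->0; indeg[4]->1 | ready=[3] | order so far=[1, 2, 0]
  pop 3: indeg[4]->0 | ready=[4] | order so far=[1, 2, 0, 3]
  pop 4: no out-edges | ready=[] | order so far=[1, 2, 0, 3, 4]
New canonical toposort: [1, 2, 0, 3, 4]
Compare positions:
  Node 0: index 2 -> 2 (same)
  Node 1: index 0 -> 0 (same)
  Node 2: index 1 -> 1 (same)
  Node 3: index 3 -> 3 (same)
  Node 4: index 4 -> 4 (same)
Nodes that changed position: none

Answer: none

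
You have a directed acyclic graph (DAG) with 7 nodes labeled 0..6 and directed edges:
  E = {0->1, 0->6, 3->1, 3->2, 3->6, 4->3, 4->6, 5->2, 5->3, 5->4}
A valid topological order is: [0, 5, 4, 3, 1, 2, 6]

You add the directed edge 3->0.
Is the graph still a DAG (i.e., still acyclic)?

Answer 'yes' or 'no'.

Answer: yes

Derivation:
Given toposort: [0, 5, 4, 3, 1, 2, 6]
Position of 3: index 3; position of 0: index 0
New edge 3->0: backward (u after v in old order)
Backward edge: old toposort is now invalid. Check if this creates a cycle.
Does 0 already reach 3? Reachable from 0: [0, 1, 6]. NO -> still a DAG (reorder needed).
Still a DAG? yes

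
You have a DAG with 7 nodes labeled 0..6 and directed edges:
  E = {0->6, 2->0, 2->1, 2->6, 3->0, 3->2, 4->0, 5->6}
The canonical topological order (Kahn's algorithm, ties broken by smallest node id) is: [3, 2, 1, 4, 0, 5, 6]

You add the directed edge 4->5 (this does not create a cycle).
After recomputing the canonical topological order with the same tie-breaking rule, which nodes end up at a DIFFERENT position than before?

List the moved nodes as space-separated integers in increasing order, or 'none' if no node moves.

Old toposort: [3, 2, 1, 4, 0, 5, 6]
Added edge 4->5
Recompute Kahn (smallest-id tiebreak):
  initial in-degrees: [3, 1, 1, 0, 0, 1, 3]
  ready (indeg=0): [3, 4]
  pop 3: indeg[0]->2; indeg[2]->0 | ready=[2, 4] | order so far=[3]
  pop 2: indeg[0]->1; indeg[1]->0; indeg[6]->2 | ready=[1, 4] | order so far=[3, 2]
  pop 1: no out-edges | ready=[4] | order so far=[3, 2, 1]
  pop 4: indeg[0]->0; indeg[5]->0 | ready=[0, 5] | order so far=[3, 2, 1, 4]
  pop 0: indeg[6]->1 | ready=[5] | order so far=[3, 2, 1, 4, 0]
  pop 5: indeg[6]->0 | ready=[6] | order so far=[3, 2, 1, 4, 0, 5]
  pop 6: no out-edges | ready=[] | order so far=[3, 2, 1, 4, 0, 5, 6]
New canonical toposort: [3, 2, 1, 4, 0, 5, 6]
Compare positions:
  Node 0: index 4 -> 4 (same)
  Node 1: index 2 -> 2 (same)
  Node 2: index 1 -> 1 (same)
  Node 3: index 0 -> 0 (same)
  Node 4: index 3 -> 3 (same)
  Node 5: index 5 -> 5 (same)
  Node 6: index 6 -> 6 (same)
Nodes that changed position: none

Answer: none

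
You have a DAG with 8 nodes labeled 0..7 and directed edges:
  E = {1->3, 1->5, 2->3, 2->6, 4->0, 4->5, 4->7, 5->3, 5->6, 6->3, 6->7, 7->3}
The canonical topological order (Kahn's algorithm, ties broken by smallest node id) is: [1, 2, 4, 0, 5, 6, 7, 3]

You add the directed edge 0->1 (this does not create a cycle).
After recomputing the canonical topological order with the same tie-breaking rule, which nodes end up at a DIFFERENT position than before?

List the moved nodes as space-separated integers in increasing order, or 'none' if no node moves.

Answer: 0 1 2 4

Derivation:
Old toposort: [1, 2, 4, 0, 5, 6, 7, 3]
Added edge 0->1
Recompute Kahn (smallest-id tiebreak):
  initial in-degrees: [1, 1, 0, 5, 0, 2, 2, 2]
  ready (indeg=0): [2, 4]
  pop 2: indeg[3]->4; indeg[6]->1 | ready=[4] | order so far=[2]
  pop 4: indeg[0]->0; indeg[5]->1; indeg[7]->1 | ready=[0] | order so far=[2, 4]
  pop 0: indeg[1]->0 | ready=[1] | order so far=[2, 4, 0]
  pop 1: indeg[3]->3; indeg[5]->0 | ready=[5] | order so far=[2, 4, 0, 1]
  pop 5: indeg[3]->2; indeg[6]->0 | ready=[6] | order so far=[2, 4, 0, 1, 5]
  pop 6: indeg[3]->1; indeg[7]->0 | ready=[7] | order so far=[2, 4, 0, 1, 5, 6]
  pop 7: indeg[3]->0 | ready=[3] | order so far=[2, 4, 0, 1, 5, 6, 7]
  pop 3: no out-edges | ready=[] | order so far=[2, 4, 0, 1, 5, 6, 7, 3]
New canonical toposort: [2, 4, 0, 1, 5, 6, 7, 3]
Compare positions:
  Node 0: index 3 -> 2 (moved)
  Node 1: index 0 -> 3 (moved)
  Node 2: index 1 -> 0 (moved)
  Node 3: index 7 -> 7 (same)
  Node 4: index 2 -> 1 (moved)
  Node 5: index 4 -> 4 (same)
  Node 6: index 5 -> 5 (same)
  Node 7: index 6 -> 6 (same)
Nodes that changed position: 0 1 2 4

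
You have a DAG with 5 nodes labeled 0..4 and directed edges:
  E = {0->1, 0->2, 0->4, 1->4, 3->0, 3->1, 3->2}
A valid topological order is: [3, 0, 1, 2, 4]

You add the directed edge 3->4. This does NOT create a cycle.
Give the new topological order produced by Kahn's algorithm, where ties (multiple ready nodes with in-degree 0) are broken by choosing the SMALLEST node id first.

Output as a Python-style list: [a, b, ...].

Old toposort: [3, 0, 1, 2, 4]
Added edge: 3->4
Position of 3 (0) < position of 4 (4). Old order still valid.
Run Kahn's algorithm (break ties by smallest node id):
  initial in-degrees: [1, 2, 2, 0, 3]
  ready (indeg=0): [3]
  pop 3: indeg[0]->0; indeg[1]->1; indeg[2]->1; indeg[4]->2 | ready=[0] | order so far=[3]
  pop 0: indeg[1]->0; indeg[2]->0; indeg[4]->1 | ready=[1, 2] | order so far=[3, 0]
  pop 1: indeg[4]->0 | ready=[2, 4] | order so far=[3, 0, 1]
  pop 2: no out-edges | ready=[4] | order so far=[3, 0, 1, 2]
  pop 4: no out-edges | ready=[] | order so far=[3, 0, 1, 2, 4]
  Result: [3, 0, 1, 2, 4]

Answer: [3, 0, 1, 2, 4]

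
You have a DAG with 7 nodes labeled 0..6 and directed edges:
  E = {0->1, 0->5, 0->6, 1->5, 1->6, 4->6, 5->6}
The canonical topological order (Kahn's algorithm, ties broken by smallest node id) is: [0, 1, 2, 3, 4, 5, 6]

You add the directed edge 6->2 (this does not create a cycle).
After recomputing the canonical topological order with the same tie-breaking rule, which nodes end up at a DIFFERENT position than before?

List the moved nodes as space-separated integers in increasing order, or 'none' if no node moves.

Old toposort: [0, 1, 2, 3, 4, 5, 6]
Added edge 6->2
Recompute Kahn (smallest-id tiebreak):
  initial in-degrees: [0, 1, 1, 0, 0, 2, 4]
  ready (indeg=0): [0, 3, 4]
  pop 0: indeg[1]->0; indeg[5]->1; indeg[6]->3 | ready=[1, 3, 4] | order so far=[0]
  pop 1: indeg[5]->0; indeg[6]->2 | ready=[3, 4, 5] | order so far=[0, 1]
  pop 3: no out-edges | ready=[4, 5] | order so far=[0, 1, 3]
  pop 4: indeg[6]->1 | ready=[5] | order so far=[0, 1, 3, 4]
  pop 5: indeg[6]->0 | ready=[6] | order so far=[0, 1, 3, 4, 5]
  pop 6: indeg[2]->0 | ready=[2] | order so far=[0, 1, 3, 4, 5, 6]
  pop 2: no out-edges | ready=[] | order so far=[0, 1, 3, 4, 5, 6, 2]
New canonical toposort: [0, 1, 3, 4, 5, 6, 2]
Compare positions:
  Node 0: index 0 -> 0 (same)
  Node 1: index 1 -> 1 (same)
  Node 2: index 2 -> 6 (moved)
  Node 3: index 3 -> 2 (moved)
  Node 4: index 4 -> 3 (moved)
  Node 5: index 5 -> 4 (moved)
  Node 6: index 6 -> 5 (moved)
Nodes that changed position: 2 3 4 5 6

Answer: 2 3 4 5 6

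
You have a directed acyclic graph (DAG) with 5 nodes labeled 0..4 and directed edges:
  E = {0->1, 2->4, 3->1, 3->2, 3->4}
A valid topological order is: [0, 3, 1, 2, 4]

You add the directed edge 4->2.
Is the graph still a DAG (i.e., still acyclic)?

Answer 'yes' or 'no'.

Given toposort: [0, 3, 1, 2, 4]
Position of 4: index 4; position of 2: index 3
New edge 4->2: backward (u after v in old order)
Backward edge: old toposort is now invalid. Check if this creates a cycle.
Does 2 already reach 4? Reachable from 2: [2, 4]. YES -> cycle!
Still a DAG? no

Answer: no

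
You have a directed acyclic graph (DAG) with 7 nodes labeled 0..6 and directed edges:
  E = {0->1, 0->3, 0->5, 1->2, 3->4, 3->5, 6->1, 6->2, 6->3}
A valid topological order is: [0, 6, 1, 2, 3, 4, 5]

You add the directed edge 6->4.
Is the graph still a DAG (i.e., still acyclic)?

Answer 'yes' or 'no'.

Given toposort: [0, 6, 1, 2, 3, 4, 5]
Position of 6: index 1; position of 4: index 5
New edge 6->4: forward
Forward edge: respects the existing order. Still a DAG, same toposort still valid.
Still a DAG? yes

Answer: yes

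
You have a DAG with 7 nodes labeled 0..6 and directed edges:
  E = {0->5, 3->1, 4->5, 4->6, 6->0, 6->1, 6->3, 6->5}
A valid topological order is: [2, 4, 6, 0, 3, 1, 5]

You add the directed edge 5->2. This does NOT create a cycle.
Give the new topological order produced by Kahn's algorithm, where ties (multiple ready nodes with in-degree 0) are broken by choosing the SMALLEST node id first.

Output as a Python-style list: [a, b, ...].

Answer: [4, 6, 0, 3, 1, 5, 2]

Derivation:
Old toposort: [2, 4, 6, 0, 3, 1, 5]
Added edge: 5->2
Position of 5 (6) > position of 2 (0). Must reorder: 5 must now come before 2.
Run Kahn's algorithm (break ties by smallest node id):
  initial in-degrees: [1, 2, 1, 1, 0, 3, 1]
  ready (indeg=0): [4]
  pop 4: indeg[5]->2; indeg[6]->0 | ready=[6] | order so far=[4]
  pop 6: indeg[0]->0; indeg[1]->1; indeg[3]->0; indeg[5]->1 | ready=[0, 3] | order so far=[4, 6]
  pop 0: indeg[5]->0 | ready=[3, 5] | order so far=[4, 6, 0]
  pop 3: indeg[1]->0 | ready=[1, 5] | order so far=[4, 6, 0, 3]
  pop 1: no out-edges | ready=[5] | order so far=[4, 6, 0, 3, 1]
  pop 5: indeg[2]->0 | ready=[2] | order so far=[4, 6, 0, 3, 1, 5]
  pop 2: no out-edges | ready=[] | order so far=[4, 6, 0, 3, 1, 5, 2]
  Result: [4, 6, 0, 3, 1, 5, 2]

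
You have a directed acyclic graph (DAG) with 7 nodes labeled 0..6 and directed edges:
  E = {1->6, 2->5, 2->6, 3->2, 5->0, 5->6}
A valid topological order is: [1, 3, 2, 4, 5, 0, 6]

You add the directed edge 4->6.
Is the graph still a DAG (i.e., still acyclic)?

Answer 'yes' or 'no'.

Answer: yes

Derivation:
Given toposort: [1, 3, 2, 4, 5, 0, 6]
Position of 4: index 3; position of 6: index 6
New edge 4->6: forward
Forward edge: respects the existing order. Still a DAG, same toposort still valid.
Still a DAG? yes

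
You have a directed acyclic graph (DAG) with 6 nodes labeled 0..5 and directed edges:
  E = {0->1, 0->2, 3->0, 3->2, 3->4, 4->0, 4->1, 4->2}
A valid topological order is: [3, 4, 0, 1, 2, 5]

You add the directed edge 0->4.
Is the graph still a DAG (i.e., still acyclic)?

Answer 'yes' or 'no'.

Given toposort: [3, 4, 0, 1, 2, 5]
Position of 0: index 2; position of 4: index 1
New edge 0->4: backward (u after v in old order)
Backward edge: old toposort is now invalid. Check if this creates a cycle.
Does 4 already reach 0? Reachable from 4: [0, 1, 2, 4]. YES -> cycle!
Still a DAG? no

Answer: no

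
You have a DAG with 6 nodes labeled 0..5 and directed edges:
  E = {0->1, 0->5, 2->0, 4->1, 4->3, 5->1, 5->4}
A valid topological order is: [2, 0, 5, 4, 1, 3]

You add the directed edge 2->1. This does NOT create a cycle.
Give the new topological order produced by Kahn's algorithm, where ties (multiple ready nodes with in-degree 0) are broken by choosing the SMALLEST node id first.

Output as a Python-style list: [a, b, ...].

Answer: [2, 0, 5, 4, 1, 3]

Derivation:
Old toposort: [2, 0, 5, 4, 1, 3]
Added edge: 2->1
Position of 2 (0) < position of 1 (4). Old order still valid.
Run Kahn's algorithm (break ties by smallest node id):
  initial in-degrees: [1, 4, 0, 1, 1, 1]
  ready (indeg=0): [2]
  pop 2: indeg[0]->0; indeg[1]->3 | ready=[0] | order so far=[2]
  pop 0: indeg[1]->2; indeg[5]->0 | ready=[5] | order so far=[2, 0]
  pop 5: indeg[1]->1; indeg[4]->0 | ready=[4] | order so far=[2, 0, 5]
  pop 4: indeg[1]->0; indeg[3]->0 | ready=[1, 3] | order so far=[2, 0, 5, 4]
  pop 1: no out-edges | ready=[3] | order so far=[2, 0, 5, 4, 1]
  pop 3: no out-edges | ready=[] | order so far=[2, 0, 5, 4, 1, 3]
  Result: [2, 0, 5, 4, 1, 3]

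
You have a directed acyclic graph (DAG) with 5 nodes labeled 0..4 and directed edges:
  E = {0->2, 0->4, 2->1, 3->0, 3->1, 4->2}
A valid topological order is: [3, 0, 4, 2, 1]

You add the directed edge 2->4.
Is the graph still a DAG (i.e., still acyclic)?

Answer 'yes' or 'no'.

Given toposort: [3, 0, 4, 2, 1]
Position of 2: index 3; position of 4: index 2
New edge 2->4: backward (u after v in old order)
Backward edge: old toposort is now invalid. Check if this creates a cycle.
Does 4 already reach 2? Reachable from 4: [1, 2, 4]. YES -> cycle!
Still a DAG? no

Answer: no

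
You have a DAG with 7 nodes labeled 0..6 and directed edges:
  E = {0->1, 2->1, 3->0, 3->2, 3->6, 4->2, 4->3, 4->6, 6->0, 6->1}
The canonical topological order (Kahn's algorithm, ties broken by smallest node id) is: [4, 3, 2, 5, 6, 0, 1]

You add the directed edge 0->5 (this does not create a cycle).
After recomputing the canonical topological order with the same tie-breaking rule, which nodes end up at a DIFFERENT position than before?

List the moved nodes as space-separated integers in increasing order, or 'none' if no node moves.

Old toposort: [4, 3, 2, 5, 6, 0, 1]
Added edge 0->5
Recompute Kahn (smallest-id tiebreak):
  initial in-degrees: [2, 3, 2, 1, 0, 1, 2]
  ready (indeg=0): [4]
  pop 4: indeg[2]->1; indeg[3]->0; indeg[6]->1 | ready=[3] | order so far=[4]
  pop 3: indeg[0]->1; indeg[2]->0; indeg[6]->0 | ready=[2, 6] | order so far=[4, 3]
  pop 2: indeg[1]->2 | ready=[6] | order so far=[4, 3, 2]
  pop 6: indeg[0]->0; indeg[1]->1 | ready=[0] | order so far=[4, 3, 2, 6]
  pop 0: indeg[1]->0; indeg[5]->0 | ready=[1, 5] | order so far=[4, 3, 2, 6, 0]
  pop 1: no out-edges | ready=[5] | order so far=[4, 3, 2, 6, 0, 1]
  pop 5: no out-edges | ready=[] | order so far=[4, 3, 2, 6, 0, 1, 5]
New canonical toposort: [4, 3, 2, 6, 0, 1, 5]
Compare positions:
  Node 0: index 5 -> 4 (moved)
  Node 1: index 6 -> 5 (moved)
  Node 2: index 2 -> 2 (same)
  Node 3: index 1 -> 1 (same)
  Node 4: index 0 -> 0 (same)
  Node 5: index 3 -> 6 (moved)
  Node 6: index 4 -> 3 (moved)
Nodes that changed position: 0 1 5 6

Answer: 0 1 5 6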